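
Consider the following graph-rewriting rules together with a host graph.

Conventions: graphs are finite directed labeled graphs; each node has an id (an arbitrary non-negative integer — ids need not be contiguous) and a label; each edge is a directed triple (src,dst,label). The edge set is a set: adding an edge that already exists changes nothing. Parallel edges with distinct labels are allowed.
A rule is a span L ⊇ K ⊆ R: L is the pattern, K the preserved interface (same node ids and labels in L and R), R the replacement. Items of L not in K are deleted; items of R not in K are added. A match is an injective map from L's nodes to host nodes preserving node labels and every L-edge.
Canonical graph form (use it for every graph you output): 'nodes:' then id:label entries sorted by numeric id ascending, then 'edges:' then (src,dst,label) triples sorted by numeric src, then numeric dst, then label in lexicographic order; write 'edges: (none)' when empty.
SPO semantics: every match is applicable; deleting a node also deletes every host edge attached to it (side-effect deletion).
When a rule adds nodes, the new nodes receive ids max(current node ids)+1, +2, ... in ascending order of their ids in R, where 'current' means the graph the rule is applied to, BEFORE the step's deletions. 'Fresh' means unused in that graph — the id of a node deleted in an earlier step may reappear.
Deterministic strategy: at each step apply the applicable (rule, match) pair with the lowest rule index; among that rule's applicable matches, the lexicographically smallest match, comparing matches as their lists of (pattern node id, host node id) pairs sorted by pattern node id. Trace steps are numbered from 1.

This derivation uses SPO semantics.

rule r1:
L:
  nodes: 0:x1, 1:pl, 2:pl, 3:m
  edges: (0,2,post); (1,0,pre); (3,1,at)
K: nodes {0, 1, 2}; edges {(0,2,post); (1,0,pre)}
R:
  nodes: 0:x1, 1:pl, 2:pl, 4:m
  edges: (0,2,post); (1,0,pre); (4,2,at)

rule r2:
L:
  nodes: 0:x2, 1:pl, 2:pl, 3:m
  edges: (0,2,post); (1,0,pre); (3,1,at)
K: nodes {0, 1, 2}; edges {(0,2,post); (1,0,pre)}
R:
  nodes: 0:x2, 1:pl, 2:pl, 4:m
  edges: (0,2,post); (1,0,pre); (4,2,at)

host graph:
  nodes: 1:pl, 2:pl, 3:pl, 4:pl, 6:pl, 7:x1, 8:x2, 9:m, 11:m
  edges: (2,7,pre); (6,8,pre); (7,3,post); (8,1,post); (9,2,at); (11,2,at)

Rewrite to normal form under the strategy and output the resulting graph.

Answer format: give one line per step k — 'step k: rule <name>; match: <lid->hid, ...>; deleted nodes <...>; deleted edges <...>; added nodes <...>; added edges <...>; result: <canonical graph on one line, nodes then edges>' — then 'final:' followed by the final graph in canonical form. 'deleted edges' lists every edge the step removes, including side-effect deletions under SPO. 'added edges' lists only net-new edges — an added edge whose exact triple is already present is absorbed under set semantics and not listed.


step 1: rule r1; match: 0->7, 1->2, 2->3, 3->9; deleted nodes 9; deleted edges (9,2,at); added nodes 12; added edges (12,3,at); result: nodes: 1:pl, 2:pl, 3:pl, 4:pl, 6:pl, 7:x1, 8:x2, 11:m, 12:m edges: (2,7,pre); (6,8,pre); (7,3,post); (8,1,post); (11,2,at); (12,3,at)
step 2: rule r1; match: 0->7, 1->2, 2->3, 3->11; deleted nodes 11; deleted edges (11,2,at); added nodes 13; added edges (13,3,at); result: nodes: 1:pl, 2:pl, 3:pl, 4:pl, 6:pl, 7:x1, 8:x2, 12:m, 13:m edges: (2,7,pre); (6,8,pre); (7,3,post); (8,1,post); (12,3,at); (13,3,at)
final:
nodes: 1:pl, 2:pl, 3:pl, 4:pl, 6:pl, 7:x1, 8:x2, 12:m, 13:m
edges: (2,7,pre); (6,8,pre); (7,3,post); (8,1,post); (12,3,at); (13,3,at)


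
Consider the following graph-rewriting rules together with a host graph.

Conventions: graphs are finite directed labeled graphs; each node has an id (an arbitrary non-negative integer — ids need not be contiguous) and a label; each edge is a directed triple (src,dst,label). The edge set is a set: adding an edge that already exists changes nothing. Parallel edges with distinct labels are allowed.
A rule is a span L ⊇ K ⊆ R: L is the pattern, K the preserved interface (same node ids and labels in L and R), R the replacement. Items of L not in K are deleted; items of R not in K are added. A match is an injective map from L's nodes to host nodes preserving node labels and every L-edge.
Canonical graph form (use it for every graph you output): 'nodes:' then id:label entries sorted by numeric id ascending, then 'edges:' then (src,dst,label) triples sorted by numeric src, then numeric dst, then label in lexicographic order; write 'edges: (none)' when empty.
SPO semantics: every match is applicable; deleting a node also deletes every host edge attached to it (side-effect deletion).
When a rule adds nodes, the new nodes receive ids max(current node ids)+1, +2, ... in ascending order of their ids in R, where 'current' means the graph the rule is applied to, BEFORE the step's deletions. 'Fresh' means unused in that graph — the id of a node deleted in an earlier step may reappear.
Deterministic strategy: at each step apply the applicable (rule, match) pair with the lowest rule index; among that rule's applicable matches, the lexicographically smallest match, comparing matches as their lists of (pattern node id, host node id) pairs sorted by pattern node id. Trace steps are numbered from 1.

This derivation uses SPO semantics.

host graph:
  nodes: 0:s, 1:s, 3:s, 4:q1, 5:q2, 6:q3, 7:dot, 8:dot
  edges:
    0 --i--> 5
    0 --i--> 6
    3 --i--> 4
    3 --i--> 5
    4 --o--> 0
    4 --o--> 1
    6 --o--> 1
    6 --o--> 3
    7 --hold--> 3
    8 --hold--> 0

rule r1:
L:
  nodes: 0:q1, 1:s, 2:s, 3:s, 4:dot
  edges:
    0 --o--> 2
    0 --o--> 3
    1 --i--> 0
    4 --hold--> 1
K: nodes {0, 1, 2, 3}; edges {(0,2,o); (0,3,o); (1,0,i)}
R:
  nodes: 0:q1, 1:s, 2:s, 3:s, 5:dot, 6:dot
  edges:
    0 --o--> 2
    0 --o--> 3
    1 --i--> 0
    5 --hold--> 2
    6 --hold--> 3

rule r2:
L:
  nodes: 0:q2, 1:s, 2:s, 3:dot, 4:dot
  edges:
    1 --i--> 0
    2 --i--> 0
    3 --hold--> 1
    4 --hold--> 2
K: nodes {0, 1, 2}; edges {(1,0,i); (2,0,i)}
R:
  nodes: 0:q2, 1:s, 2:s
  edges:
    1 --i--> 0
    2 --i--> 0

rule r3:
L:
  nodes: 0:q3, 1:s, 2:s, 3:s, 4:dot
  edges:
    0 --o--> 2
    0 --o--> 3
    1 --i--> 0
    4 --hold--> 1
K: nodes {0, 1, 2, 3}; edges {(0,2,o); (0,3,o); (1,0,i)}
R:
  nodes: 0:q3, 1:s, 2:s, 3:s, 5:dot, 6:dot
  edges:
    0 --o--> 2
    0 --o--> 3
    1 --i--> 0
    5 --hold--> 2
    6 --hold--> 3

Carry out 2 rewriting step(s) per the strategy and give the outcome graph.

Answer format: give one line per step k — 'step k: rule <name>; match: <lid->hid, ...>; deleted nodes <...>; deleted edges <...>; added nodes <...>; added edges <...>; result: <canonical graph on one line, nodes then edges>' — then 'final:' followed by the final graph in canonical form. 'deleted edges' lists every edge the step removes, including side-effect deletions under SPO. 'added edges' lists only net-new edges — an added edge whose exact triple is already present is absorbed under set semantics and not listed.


step 1: rule r1; match: 0->4, 1->3, 2->0, 3->1, 4->7; deleted nodes 7; deleted edges (7,3,hold); added nodes 9, 10; added edges (9,0,hold); (10,1,hold); result: nodes: 0:s, 1:s, 3:s, 4:q1, 5:q2, 6:q3, 8:dot, 9:dot, 10:dot edges: (0,5,i); (0,6,i); (3,4,i); (3,5,i); (4,0,o); (4,1,o); (6,1,o); (6,3,o); (8,0,hold); (9,0,hold); (10,1,hold)
step 2: rule r3; match: 0->6, 1->0, 2->1, 3->3, 4->8; deleted nodes 8; deleted edges (8,0,hold); added nodes 11, 12; added edges (11,1,hold); (12,3,hold); result: nodes: 0:s, 1:s, 3:s, 4:q1, 5:q2, 6:q3, 9:dot, 10:dot, 11:dot, 12:dot edges: (0,5,i); (0,6,i); (3,4,i); (3,5,i); (4,0,o); (4,1,o); (6,1,o); (6,3,o); (9,0,hold); (10,1,hold); (11,1,hold); (12,3,hold)
final:
nodes: 0:s, 1:s, 3:s, 4:q1, 5:q2, 6:q3, 9:dot, 10:dot, 11:dot, 12:dot
edges: (0,5,i); (0,6,i); (3,4,i); (3,5,i); (4,0,o); (4,1,o); (6,1,o); (6,3,o); (9,0,hold); (10,1,hold); (11,1,hold); (12,3,hold)


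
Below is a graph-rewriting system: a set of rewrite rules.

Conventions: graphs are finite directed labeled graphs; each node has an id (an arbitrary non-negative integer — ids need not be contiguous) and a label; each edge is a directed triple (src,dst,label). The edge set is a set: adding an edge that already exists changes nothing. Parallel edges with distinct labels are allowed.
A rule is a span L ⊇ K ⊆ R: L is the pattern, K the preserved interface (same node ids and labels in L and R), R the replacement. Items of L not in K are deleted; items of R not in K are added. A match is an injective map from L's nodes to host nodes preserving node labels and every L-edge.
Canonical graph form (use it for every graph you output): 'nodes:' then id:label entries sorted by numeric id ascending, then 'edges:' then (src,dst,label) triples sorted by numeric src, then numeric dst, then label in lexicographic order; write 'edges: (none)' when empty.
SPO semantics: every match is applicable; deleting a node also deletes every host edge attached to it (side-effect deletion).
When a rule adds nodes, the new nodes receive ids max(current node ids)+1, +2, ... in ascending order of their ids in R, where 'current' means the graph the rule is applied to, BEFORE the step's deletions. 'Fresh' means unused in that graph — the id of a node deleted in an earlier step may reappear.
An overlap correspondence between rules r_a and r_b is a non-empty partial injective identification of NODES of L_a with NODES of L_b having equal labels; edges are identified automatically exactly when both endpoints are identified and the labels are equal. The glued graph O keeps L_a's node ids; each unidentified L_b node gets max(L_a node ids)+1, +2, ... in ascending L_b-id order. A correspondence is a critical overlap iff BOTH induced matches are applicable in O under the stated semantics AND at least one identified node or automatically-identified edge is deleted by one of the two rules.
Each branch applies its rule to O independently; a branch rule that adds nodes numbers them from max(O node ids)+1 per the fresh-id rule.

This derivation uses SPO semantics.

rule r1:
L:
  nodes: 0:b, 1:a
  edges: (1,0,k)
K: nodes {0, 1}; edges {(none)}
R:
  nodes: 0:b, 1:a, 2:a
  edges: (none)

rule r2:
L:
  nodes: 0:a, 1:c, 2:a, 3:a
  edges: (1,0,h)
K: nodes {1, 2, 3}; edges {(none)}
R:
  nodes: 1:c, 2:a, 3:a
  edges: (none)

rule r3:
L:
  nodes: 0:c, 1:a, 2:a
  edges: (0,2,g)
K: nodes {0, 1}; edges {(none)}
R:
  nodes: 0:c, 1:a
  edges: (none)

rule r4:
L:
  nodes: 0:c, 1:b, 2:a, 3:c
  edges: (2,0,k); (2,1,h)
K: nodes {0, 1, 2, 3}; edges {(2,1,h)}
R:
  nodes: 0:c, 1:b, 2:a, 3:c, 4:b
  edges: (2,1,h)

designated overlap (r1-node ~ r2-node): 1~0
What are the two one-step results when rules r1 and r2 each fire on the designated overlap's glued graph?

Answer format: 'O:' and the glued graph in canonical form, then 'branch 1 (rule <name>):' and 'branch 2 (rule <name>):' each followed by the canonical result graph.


O:
nodes: 0:b, 1:a, 2:c, 3:a, 4:a
edges: (1,0,k); (2,1,h)
branch 1 (rule r1):
nodes: 0:b, 1:a, 2:c, 3:a, 4:a, 5:a
edges: (2,1,h)
branch 2 (rule r2):
nodes: 0:b, 2:c, 3:a, 4:a
edges: (none)


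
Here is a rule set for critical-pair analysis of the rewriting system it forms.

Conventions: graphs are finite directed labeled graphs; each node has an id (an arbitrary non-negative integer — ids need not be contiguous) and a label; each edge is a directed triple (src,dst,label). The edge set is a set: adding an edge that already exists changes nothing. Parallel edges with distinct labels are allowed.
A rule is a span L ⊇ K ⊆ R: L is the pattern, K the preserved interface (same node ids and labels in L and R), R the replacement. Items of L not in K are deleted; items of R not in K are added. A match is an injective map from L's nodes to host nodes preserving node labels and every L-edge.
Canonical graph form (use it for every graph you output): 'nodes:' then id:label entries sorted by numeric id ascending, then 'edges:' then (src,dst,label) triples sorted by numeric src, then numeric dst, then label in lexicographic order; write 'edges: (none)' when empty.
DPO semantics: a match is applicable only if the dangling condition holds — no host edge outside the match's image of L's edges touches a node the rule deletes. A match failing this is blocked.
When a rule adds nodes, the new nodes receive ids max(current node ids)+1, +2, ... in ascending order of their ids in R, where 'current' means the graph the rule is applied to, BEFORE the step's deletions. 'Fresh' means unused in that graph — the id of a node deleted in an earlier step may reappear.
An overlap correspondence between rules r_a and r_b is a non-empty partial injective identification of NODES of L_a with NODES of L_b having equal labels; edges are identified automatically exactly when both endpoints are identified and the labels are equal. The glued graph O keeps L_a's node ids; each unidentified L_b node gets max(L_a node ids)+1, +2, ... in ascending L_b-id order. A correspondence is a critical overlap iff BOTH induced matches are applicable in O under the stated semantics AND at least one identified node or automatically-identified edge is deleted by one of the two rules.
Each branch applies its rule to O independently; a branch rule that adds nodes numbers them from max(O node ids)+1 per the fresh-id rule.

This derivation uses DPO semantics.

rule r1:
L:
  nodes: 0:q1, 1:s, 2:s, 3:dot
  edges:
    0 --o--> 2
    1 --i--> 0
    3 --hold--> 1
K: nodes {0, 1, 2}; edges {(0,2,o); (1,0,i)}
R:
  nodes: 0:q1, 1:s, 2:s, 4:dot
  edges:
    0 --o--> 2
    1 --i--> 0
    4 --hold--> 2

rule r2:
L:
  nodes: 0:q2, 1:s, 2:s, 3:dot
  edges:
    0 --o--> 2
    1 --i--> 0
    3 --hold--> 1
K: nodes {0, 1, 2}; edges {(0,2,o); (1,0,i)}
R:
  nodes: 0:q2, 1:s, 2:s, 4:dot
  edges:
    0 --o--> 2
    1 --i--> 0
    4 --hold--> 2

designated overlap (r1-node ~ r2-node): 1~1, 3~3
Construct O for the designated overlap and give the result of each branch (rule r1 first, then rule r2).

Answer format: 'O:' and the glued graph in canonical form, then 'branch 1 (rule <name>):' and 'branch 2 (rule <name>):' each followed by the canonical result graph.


O:
nodes: 0:q1, 1:s, 2:s, 3:dot, 4:q2, 5:s
edges: (0,2,o); (1,0,i); (1,4,i); (3,1,hold); (4,5,o)
branch 1 (rule r1):
nodes: 0:q1, 1:s, 2:s, 4:q2, 5:s, 6:dot
edges: (0,2,o); (1,0,i); (1,4,i); (4,5,o); (6,2,hold)
branch 2 (rule r2):
nodes: 0:q1, 1:s, 2:s, 4:q2, 5:s, 6:dot
edges: (0,2,o); (1,0,i); (1,4,i); (4,5,o); (6,5,hold)


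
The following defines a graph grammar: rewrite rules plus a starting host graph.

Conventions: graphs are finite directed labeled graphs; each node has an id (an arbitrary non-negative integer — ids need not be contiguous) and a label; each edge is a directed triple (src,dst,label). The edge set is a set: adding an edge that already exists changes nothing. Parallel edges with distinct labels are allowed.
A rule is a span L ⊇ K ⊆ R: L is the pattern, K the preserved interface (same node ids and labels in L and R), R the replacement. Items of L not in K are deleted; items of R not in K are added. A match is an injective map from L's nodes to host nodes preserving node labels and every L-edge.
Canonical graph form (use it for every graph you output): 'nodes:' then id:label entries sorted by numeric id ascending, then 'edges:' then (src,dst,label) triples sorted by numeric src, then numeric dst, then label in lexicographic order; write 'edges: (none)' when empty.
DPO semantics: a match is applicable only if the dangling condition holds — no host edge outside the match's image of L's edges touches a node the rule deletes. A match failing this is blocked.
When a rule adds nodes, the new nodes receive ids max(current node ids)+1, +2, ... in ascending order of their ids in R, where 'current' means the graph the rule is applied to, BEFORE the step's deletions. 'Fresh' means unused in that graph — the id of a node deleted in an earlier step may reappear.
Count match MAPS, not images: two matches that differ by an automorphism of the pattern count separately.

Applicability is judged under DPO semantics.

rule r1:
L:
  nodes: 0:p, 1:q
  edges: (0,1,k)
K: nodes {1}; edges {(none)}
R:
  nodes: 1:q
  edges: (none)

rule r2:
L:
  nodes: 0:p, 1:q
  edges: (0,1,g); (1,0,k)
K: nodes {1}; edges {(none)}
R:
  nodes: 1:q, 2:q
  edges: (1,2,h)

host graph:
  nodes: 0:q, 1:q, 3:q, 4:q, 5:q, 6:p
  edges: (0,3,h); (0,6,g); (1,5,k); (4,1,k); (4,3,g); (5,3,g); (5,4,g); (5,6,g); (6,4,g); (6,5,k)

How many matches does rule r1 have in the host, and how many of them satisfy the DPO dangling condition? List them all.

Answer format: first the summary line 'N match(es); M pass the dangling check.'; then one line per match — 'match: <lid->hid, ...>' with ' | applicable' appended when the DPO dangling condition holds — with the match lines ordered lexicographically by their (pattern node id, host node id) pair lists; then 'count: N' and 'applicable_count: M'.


1 match(es); 0 pass the dangling check.
match: 0->6, 1->5
count: 1
applicable_count: 0


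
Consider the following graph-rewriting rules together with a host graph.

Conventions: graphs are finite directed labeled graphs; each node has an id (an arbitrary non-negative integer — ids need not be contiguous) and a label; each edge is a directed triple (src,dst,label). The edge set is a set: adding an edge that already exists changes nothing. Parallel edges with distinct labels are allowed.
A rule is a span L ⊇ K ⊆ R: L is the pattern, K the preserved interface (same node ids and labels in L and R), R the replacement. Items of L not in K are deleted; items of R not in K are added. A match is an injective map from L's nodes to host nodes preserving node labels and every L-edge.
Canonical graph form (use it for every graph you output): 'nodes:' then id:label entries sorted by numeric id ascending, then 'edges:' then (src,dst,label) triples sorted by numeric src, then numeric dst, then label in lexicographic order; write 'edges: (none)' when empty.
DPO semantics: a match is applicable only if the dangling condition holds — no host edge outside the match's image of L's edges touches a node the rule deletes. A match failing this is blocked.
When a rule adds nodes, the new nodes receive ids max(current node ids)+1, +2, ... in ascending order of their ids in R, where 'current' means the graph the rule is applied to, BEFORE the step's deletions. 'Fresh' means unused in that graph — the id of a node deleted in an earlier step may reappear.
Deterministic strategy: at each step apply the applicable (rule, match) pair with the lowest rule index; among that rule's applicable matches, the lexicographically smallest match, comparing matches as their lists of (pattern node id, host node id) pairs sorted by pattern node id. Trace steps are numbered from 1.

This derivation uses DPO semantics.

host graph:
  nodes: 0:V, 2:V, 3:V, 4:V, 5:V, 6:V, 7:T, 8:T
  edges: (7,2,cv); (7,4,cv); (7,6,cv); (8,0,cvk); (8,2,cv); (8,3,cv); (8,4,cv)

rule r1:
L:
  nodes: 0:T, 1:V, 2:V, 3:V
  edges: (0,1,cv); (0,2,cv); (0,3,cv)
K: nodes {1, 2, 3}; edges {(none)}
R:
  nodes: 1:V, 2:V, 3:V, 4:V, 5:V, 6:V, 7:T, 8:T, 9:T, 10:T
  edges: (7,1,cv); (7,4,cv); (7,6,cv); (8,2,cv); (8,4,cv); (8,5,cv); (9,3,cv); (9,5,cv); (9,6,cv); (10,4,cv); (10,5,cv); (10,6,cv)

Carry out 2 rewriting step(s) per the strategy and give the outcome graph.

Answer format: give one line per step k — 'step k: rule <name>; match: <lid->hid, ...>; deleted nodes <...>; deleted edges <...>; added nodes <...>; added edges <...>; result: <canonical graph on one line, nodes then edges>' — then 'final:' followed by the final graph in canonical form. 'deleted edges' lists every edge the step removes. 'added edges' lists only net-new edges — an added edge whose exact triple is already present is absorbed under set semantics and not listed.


step 1: rule r1; match: 0->7, 1->2, 2->4, 3->6; deleted nodes 7; deleted edges (7,2,cv); (7,4,cv); (7,6,cv); added nodes 9, 10, 11, 12, 13, 14, 15; added edges (12,2,cv); (12,9,cv); (12,11,cv); (13,4,cv); (13,9,cv); (13,10,cv); (14,6,cv); (14,10,cv); (14,11,cv); (15,9,cv); (15,10,cv); (15,11,cv); result: nodes: 0:V, 2:V, 3:V, 4:V, 5:V, 6:V, 8:T, 9:V, 10:V, 11:V, 12:T, 13:T, 14:T, 15:T edges: (8,0,cvk); (8,2,cv); (8,3,cv); (8,4,cv); (12,2,cv); (12,9,cv); (12,11,cv); (13,4,cv); (13,9,cv); (13,10,cv); (14,6,cv); (14,10,cv); (14,11,cv); (15,9,cv); (15,10,cv); (15,11,cv)
step 2: rule r1; match: 0->12, 1->2, 2->9, 3->11; deleted nodes 12; deleted edges (12,2,cv); (12,9,cv); (12,11,cv); added nodes 16, 17, 18, 19, 20, 21, 22; added edges (19,2,cv); (19,16,cv); (19,18,cv); (20,9,cv); (20,16,cv); (20,17,cv); (21,11,cv); (21,17,cv); (21,18,cv); (22,16,cv); (22,17,cv); (22,18,cv); result: nodes: 0:V, 2:V, 3:V, 4:V, 5:V, 6:V, 8:T, 9:V, 10:V, 11:V, 13:T, 14:T, 15:T, 16:V, 17:V, 18:V, 19:T, 20:T, 21:T, 22:T edges: (8,0,cvk); (8,2,cv); (8,3,cv); (8,4,cv); (13,4,cv); (13,9,cv); (13,10,cv); (14,6,cv); (14,10,cv); (14,11,cv); (15,9,cv); (15,10,cv); (15,11,cv); (19,2,cv); (19,16,cv); (19,18,cv); (20,9,cv); (20,16,cv); (20,17,cv); (21,11,cv); (21,17,cv); (21,18,cv); (22,16,cv); (22,17,cv); (22,18,cv)
final:
nodes: 0:V, 2:V, 3:V, 4:V, 5:V, 6:V, 8:T, 9:V, 10:V, 11:V, 13:T, 14:T, 15:T, 16:V, 17:V, 18:V, 19:T, 20:T, 21:T, 22:T
edges: (8,0,cvk); (8,2,cv); (8,3,cv); (8,4,cv); (13,4,cv); (13,9,cv); (13,10,cv); (14,6,cv); (14,10,cv); (14,11,cv); (15,9,cv); (15,10,cv); (15,11,cv); (19,2,cv); (19,16,cv); (19,18,cv); (20,9,cv); (20,16,cv); (20,17,cv); (21,11,cv); (21,17,cv); (21,18,cv); (22,16,cv); (22,17,cv); (22,18,cv)


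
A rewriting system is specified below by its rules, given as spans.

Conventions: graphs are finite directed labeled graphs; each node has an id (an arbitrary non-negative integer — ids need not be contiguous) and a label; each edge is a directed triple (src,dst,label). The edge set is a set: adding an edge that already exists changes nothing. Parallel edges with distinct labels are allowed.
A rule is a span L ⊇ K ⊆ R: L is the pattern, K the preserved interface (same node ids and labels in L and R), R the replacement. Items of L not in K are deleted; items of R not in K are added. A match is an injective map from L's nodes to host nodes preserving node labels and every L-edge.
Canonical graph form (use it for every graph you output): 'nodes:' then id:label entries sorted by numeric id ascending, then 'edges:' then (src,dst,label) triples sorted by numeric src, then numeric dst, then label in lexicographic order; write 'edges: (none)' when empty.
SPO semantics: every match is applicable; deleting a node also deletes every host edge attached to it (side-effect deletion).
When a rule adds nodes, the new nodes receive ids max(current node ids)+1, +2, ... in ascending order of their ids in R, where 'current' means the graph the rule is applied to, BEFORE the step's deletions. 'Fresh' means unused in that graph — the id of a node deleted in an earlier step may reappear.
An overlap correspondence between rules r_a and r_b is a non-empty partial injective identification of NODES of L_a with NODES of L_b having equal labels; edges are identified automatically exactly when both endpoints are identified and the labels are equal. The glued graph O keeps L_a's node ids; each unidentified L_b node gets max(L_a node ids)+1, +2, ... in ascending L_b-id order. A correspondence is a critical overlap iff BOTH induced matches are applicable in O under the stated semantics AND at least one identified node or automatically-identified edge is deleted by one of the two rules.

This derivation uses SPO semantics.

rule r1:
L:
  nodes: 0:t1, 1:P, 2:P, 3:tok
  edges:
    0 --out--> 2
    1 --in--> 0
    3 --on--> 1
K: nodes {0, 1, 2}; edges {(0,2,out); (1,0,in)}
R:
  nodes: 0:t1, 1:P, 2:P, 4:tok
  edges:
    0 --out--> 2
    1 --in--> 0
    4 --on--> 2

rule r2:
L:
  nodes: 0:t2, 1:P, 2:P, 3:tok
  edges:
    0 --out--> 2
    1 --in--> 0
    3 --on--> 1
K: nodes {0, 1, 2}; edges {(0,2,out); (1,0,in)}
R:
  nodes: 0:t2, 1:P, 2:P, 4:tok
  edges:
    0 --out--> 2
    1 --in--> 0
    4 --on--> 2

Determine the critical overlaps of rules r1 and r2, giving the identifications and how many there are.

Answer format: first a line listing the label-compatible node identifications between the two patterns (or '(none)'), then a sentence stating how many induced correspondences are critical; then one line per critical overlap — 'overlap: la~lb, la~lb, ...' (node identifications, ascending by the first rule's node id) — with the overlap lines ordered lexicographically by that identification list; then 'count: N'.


label-compatible node identifications between L(r1) and L(r2): 1~1, 1~2, 2~1, 2~2, 3~3
7 of the induced correspondences are critical overlaps of r1 and r2.
overlap: 1~1, 2~2, 3~3
overlap: 1~1, 3~3
overlap: 1~2, 2~1, 3~3
overlap: 1~2, 3~3
overlap: 2~1, 3~3
overlap: 2~2, 3~3
overlap: 3~3
count: 7


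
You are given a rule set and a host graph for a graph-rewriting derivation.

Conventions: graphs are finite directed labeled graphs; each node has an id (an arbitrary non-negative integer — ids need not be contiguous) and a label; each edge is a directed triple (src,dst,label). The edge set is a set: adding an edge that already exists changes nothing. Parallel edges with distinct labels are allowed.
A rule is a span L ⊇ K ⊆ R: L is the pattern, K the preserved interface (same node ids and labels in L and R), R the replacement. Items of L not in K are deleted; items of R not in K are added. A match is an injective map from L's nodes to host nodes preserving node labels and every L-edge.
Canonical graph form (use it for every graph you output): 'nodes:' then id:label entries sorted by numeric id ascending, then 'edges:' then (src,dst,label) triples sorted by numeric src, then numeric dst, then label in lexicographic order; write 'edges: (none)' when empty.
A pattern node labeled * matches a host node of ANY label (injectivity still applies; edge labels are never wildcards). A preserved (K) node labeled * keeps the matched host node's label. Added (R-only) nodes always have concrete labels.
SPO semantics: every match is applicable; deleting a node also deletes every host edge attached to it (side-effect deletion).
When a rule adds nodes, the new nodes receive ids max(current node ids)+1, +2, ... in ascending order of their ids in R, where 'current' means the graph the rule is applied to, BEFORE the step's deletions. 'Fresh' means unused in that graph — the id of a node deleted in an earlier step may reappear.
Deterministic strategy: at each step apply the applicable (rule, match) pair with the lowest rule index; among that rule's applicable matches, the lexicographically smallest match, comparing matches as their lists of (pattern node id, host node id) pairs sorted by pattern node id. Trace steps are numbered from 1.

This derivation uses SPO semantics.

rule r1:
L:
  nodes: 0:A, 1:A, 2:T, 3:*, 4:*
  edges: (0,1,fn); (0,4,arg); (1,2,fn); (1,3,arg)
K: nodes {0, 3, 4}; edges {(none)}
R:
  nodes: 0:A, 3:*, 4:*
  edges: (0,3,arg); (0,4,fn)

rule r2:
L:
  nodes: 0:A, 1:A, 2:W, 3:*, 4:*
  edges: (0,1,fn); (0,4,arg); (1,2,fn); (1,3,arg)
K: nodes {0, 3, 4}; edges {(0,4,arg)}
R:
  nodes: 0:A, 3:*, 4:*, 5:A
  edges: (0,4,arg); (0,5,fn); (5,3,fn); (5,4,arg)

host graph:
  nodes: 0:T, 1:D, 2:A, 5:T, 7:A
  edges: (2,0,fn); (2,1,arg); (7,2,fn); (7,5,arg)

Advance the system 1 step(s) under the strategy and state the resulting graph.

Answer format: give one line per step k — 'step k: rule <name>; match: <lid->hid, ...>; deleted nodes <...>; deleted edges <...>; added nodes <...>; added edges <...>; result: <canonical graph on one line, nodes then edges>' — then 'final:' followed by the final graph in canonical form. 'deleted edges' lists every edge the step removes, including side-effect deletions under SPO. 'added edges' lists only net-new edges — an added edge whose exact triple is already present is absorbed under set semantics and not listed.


step 1: rule r1; match: 0->7, 1->2, 2->0, 3->1, 4->5; deleted nodes 0, 2; deleted edges (2,0,fn); (2,1,arg); (7,2,fn); (7,5,arg); added nodes (none); added edges (7,1,arg); (7,5,fn); result: nodes: 1:D, 5:T, 7:A edges: (7,1,arg); (7,5,fn)
final:
nodes: 1:D, 5:T, 7:A
edges: (7,1,arg); (7,5,fn)


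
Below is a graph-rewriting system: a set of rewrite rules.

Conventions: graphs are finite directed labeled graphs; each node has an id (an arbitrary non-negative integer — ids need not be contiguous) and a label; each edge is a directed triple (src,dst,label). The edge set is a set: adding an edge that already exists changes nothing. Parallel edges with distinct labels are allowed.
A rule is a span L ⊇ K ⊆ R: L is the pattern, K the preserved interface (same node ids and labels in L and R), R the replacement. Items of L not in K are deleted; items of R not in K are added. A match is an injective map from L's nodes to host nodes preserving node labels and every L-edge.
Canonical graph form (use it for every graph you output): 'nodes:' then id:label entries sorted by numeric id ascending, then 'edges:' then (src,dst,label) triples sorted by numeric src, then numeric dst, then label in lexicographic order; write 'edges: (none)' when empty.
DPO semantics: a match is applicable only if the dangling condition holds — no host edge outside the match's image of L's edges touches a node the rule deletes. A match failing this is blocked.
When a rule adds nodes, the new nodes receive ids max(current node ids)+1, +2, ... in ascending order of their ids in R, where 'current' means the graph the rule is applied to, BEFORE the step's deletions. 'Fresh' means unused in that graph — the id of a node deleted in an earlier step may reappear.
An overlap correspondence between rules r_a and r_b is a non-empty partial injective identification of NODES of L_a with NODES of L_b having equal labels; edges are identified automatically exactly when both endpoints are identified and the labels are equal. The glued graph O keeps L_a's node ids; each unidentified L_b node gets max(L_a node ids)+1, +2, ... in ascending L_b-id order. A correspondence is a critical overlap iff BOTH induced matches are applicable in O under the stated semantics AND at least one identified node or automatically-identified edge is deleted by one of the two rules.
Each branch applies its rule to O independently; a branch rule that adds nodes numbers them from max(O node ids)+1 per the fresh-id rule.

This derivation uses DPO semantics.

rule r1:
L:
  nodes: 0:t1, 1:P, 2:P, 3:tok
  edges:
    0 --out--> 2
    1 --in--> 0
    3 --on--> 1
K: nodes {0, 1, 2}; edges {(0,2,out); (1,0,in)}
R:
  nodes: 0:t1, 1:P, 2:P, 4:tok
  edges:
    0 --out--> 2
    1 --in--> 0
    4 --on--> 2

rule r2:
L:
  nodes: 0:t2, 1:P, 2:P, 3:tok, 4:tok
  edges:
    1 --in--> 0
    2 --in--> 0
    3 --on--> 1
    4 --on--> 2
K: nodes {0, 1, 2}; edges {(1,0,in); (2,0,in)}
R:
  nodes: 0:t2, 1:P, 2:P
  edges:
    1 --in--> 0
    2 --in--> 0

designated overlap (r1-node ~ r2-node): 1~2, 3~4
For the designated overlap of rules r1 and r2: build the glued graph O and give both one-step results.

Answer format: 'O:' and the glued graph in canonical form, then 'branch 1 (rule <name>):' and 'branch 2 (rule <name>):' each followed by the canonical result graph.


O:
nodes: 0:t1, 1:P, 2:P, 3:tok, 4:t2, 5:P, 6:tok
edges: (0,2,out); (1,0,in); (1,4,in); (3,1,on); (5,4,in); (6,5,on)
branch 1 (rule r1):
nodes: 0:t1, 1:P, 2:P, 4:t2, 5:P, 6:tok, 7:tok
edges: (0,2,out); (1,0,in); (1,4,in); (5,4,in); (6,5,on); (7,2,on)
branch 2 (rule r2):
nodes: 0:t1, 1:P, 2:P, 4:t2, 5:P
edges: (0,2,out); (1,0,in); (1,4,in); (5,4,in)


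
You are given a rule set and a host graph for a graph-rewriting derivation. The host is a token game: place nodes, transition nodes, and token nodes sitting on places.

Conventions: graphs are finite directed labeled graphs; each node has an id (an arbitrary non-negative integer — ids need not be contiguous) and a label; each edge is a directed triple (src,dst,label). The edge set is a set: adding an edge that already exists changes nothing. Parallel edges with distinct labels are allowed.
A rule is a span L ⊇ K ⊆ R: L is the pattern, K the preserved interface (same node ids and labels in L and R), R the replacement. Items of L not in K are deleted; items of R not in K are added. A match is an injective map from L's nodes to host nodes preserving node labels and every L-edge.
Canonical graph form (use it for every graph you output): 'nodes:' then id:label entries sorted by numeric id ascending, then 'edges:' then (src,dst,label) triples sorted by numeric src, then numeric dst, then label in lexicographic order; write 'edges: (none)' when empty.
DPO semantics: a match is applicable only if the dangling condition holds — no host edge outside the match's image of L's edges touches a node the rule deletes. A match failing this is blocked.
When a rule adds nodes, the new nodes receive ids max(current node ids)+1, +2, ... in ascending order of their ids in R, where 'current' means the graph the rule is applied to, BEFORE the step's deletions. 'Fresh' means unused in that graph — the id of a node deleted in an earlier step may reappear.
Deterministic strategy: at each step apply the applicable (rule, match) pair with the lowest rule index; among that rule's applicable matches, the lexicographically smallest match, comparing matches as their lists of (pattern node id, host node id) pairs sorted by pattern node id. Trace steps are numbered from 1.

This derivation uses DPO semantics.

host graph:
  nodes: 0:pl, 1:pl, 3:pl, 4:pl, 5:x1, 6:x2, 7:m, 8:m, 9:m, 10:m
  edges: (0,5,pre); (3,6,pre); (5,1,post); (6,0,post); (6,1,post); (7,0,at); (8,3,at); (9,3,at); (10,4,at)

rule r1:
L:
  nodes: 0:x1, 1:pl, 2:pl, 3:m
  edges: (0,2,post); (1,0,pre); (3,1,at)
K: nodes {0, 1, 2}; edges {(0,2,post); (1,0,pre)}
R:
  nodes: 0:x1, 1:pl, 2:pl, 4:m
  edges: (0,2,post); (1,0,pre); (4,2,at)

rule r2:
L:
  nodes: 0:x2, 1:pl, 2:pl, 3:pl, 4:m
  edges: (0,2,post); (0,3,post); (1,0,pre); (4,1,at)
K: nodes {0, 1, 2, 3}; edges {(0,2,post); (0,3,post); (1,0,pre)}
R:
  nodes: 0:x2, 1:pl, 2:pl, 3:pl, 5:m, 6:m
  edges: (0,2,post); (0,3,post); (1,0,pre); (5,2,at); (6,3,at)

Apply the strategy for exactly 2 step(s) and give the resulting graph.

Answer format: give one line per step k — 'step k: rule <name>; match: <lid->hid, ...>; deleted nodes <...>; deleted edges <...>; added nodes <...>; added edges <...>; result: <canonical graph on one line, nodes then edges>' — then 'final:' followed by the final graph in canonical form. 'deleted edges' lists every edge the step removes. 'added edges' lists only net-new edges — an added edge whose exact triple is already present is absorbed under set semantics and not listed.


step 1: rule r1; match: 0->5, 1->0, 2->1, 3->7; deleted nodes 7; deleted edges (7,0,at); added nodes 11; added edges (11,1,at); result: nodes: 0:pl, 1:pl, 3:pl, 4:pl, 5:x1, 6:x2, 8:m, 9:m, 10:m, 11:m edges: (0,5,pre); (3,6,pre); (5,1,post); (6,0,post); (6,1,post); (8,3,at); (9,3,at); (10,4,at); (11,1,at)
step 2: rule r2; match: 0->6, 1->3, 2->0, 3->1, 4->8; deleted nodes 8; deleted edges (8,3,at); added nodes 12, 13; added edges (12,0,at); (13,1,at); result: nodes: 0:pl, 1:pl, 3:pl, 4:pl, 5:x1, 6:x2, 9:m, 10:m, 11:m, 12:m, 13:m edges: (0,5,pre); (3,6,pre); (5,1,post); (6,0,post); (6,1,post); (9,3,at); (10,4,at); (11,1,at); (12,0,at); (13,1,at)
final:
nodes: 0:pl, 1:pl, 3:pl, 4:pl, 5:x1, 6:x2, 9:m, 10:m, 11:m, 12:m, 13:m
edges: (0,5,pre); (3,6,pre); (5,1,post); (6,0,post); (6,1,post); (9,3,at); (10,4,at); (11,1,at); (12,0,at); (13,1,at)


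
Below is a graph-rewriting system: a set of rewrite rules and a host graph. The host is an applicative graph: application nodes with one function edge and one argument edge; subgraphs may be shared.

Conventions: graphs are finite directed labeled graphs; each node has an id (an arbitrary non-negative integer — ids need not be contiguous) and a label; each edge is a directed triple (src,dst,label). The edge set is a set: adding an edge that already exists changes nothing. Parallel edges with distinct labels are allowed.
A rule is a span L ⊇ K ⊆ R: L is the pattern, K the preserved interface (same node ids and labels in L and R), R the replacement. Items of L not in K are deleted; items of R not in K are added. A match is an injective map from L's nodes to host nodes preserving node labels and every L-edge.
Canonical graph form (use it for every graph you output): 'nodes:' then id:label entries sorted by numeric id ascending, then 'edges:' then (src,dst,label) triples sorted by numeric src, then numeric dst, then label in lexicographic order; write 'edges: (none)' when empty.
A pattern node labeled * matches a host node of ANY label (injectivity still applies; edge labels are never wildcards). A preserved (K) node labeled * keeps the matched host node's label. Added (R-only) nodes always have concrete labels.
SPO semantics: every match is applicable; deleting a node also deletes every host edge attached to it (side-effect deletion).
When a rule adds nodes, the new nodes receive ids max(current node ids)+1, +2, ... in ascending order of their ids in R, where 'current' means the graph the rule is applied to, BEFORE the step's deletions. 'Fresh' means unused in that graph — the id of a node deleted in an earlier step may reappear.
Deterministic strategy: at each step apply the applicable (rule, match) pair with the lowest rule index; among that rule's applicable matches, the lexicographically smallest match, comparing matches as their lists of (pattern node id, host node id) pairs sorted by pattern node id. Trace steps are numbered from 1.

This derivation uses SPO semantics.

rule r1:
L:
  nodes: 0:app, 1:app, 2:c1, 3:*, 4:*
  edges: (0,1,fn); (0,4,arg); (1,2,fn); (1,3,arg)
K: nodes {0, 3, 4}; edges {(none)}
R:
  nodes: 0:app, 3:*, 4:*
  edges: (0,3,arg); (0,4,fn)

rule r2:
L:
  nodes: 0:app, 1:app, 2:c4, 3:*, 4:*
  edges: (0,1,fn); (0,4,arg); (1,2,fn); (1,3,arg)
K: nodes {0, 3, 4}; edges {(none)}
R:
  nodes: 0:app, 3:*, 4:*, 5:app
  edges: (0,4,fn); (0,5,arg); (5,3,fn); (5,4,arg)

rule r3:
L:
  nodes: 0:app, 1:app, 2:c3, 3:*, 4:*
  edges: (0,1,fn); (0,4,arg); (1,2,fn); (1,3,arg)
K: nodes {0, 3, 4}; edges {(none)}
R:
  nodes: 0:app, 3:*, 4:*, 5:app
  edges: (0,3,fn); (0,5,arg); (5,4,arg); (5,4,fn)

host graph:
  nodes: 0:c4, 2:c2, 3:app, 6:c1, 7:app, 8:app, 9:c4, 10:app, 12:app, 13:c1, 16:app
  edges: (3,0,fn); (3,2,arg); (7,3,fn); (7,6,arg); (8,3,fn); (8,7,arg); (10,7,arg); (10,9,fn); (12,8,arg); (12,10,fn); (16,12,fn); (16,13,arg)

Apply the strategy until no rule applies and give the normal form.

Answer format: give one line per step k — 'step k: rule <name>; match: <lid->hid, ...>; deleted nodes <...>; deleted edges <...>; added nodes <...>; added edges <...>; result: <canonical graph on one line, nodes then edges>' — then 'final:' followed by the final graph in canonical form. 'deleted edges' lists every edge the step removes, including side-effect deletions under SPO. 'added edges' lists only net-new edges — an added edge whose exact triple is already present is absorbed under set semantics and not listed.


step 1: rule r2; match: 0->7, 1->3, 2->0, 3->2, 4->6; deleted nodes 0, 3; deleted edges (3,0,fn); (3,2,arg); (7,3,fn); (7,6,arg); (8,3,fn); added nodes 17; added edges (7,6,fn); (7,17,arg); (17,2,fn); (17,6,arg); result: nodes: 2:c2, 6:c1, 7:app, 8:app, 9:c4, 10:app, 12:app, 13:c1, 16:app, 17:app edges: (7,6,fn); (7,17,arg); (8,7,arg); (10,7,arg); (10,9,fn); (12,8,arg); (12,10,fn); (16,12,fn); (16,13,arg); (17,2,fn); (17,6,arg)
step 2: rule r2; match: 0->12, 1->10, 2->9, 3->7, 4->8; deleted nodes 9, 10; deleted edges (10,7,arg); (10,9,fn); (12,8,arg); (12,10,fn); added nodes 18; added edges (12,8,fn); (12,18,arg); (18,7,fn); (18,8,arg); result: nodes: 2:c2, 6:c1, 7:app, 8:app, 12:app, 13:c1, 16:app, 17:app, 18:app edges: (7,6,fn); (7,17,arg); (8,7,arg); (12,8,fn); (12,18,arg); (16,12,fn); (16,13,arg); (17,2,fn); (17,6,arg); (18,7,fn); (18,8,arg)
step 3: rule r1; match: 0->18, 1->7, 2->6, 3->17, 4->8; deleted nodes 6, 7; deleted edges (7,6,fn); (7,17,arg); (8,7,arg); (17,6,arg); (18,7,fn); (18,8,arg); added nodes (none); added edges (18,8,fn); (18,17,arg); result: nodes: 2:c2, 8:app, 12:app, 13:c1, 16:app, 17:app, 18:app edges: (12,8,fn); (12,18,arg); (16,12,fn); (16,13,arg); (17,2,fn); (18,8,fn); (18,17,arg)
final:
nodes: 2:c2, 8:app, 12:app, 13:c1, 16:app, 17:app, 18:app
edges: (12,8,fn); (12,18,arg); (16,12,fn); (16,13,arg); (17,2,fn); (18,8,fn); (18,17,arg)
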